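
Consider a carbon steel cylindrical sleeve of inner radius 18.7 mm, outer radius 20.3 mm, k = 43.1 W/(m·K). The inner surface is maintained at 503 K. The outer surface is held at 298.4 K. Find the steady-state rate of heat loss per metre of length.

Q' = 6.75×10^5 W/m

Q' = 2πk·ΔT/ln(r₂/r₁) = 2π × 43.1 × 204.6 / ln(0.0203/0.0187) = 6.75×10^5 W/m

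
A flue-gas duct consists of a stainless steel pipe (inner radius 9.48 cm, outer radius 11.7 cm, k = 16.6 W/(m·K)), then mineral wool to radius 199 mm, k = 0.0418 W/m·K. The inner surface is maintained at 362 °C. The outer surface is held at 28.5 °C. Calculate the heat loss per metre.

Q' = 165 W/m

Treat each layer as a resistance in series:
  R'_stainless steel = ln(0.117/0.0948)/(2πk) = 0.2104/(2π·16.6) = 0.002017 m·K/W
  R'_mineral wool = ln(0.199/0.117)/(2πk) = 0.5311/(2π·0.0418) = 2.022 m·K/W
ΣR = 0.002017 + 2.022 = 2.024 m·K/W
Q' = ΔT/ΣR = (362 °C − 28.5 °C)/2.024 = 165 W/m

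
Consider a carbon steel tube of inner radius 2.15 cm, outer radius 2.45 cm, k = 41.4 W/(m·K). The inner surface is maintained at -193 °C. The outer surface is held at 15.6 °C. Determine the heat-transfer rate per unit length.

Q' = 4.15×10^5 W/m

Q' = 2πk·ΔT/ln(r₂/r₁) = 2π × 41.4 × 208.6 / ln(0.0245/0.0215) = 4.15×10^5 W/m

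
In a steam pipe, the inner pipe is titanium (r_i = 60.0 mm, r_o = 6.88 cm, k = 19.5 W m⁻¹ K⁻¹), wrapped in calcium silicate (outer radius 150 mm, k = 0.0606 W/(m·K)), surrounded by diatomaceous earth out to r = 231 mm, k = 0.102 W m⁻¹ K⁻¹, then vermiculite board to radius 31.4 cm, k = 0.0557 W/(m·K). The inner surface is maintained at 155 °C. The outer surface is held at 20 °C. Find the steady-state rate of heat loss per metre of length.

Treat each layer as a resistance in series:
  R'_titanium = ln(0.0688/0.0600)/(2πk) = 0.1369/(2π·19.5) = 0.001117 m·K/W
  R'_calcium silicate = ln(0.150/0.0688)/(2πk) = 0.7794/(2π·0.0606) = 2.047 m·K/W
  R'_diatomaceous earth = ln(0.231/0.150)/(2πk) = 0.4318/(2π·0.102) = 0.6737 m·K/W
  R'_vermiculite board = ln(0.314/0.231)/(2πk) = 0.3070/(2π·0.0557) = 0.8771 m·K/W
ΣR = 0.001117 + 2.047 + 0.6737 + 0.8771 = 3.599 m·K/W
Q' = ΔT/ΣR = (155 °C − 20 °C)/3.599 = 37.5 W/m

Q' = 37.5 W/m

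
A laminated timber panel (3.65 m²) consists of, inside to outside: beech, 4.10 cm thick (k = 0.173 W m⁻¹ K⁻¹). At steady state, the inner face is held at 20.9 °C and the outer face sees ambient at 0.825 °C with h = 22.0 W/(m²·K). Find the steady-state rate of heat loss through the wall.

Q = 259 W

Resistance network (inner→outer):
  R_beech = L/(kA) = 0.0410/(0.173·3.65) = 0.06493 K/W
  R_conv,out = 1/(hA) = 1/(22.0·3.65) = 0.01245 K/W
ΣR = 0.06493 + 0.01245 = 0.07738 K/W
Q = ΔT/ΣR = (20.9 °C − 0.825 °C)/0.07738 = 259 W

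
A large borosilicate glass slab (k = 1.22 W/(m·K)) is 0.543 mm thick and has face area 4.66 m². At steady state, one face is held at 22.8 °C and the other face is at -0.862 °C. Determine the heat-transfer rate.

Q = 248 kW

Q = kA·ΔT/L = 1.22 × 4.66 × |22.8 °C − -0.862 °C| / 5.43×10^-4 = 2.48×10^5 W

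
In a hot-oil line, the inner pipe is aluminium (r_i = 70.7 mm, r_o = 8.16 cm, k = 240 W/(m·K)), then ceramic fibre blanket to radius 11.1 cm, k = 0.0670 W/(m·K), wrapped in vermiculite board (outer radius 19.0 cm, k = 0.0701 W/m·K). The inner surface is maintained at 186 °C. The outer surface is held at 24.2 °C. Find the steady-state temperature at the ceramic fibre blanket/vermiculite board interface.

T = 125 °C

Treat each layer as a resistance in series:
  R'_aluminium = ln(0.0816/0.0707)/(2πk) = 0.1434/(2π·240) = 9.508×10^-5 m·K/W
  R'_ceramic fibre blanket = ln(0.111/0.0816)/(2πk) = 0.3077/(2π·0.0670) = 0.7309 m·K/W
  R'_vermiculite board = ln(0.190/0.111)/(2πk) = 0.5375/(2π·0.0701) = 1.220 m·K/W
ΣR = 9.508×10^-5 + 0.7309 + 1.220 = 1.951 m·K/W
Q' = ΔT/ΣR = (186 °C − 24.2 °C)/1.951 = 82.93 W/m
From the inner boundary to the ceramic fibre blanket/vermiculite board interface, ΣR_partial = 0.7310 m·K/W.
T_interface = T_in − Q'·ΣR_partial = 186 °C − (82.93)(0.7310) = 125 °C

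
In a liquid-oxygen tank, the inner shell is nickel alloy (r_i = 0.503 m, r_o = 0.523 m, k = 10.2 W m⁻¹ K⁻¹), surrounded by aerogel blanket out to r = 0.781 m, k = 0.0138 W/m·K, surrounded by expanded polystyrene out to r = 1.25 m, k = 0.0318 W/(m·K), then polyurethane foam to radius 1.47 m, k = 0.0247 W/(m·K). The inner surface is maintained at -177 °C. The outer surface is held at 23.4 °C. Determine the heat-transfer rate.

Series thermal resistances, inner to outer:
  R_nickel alloy = (1/0.503 − 1/0.523)/(4πk) = 0.07603/(4π·10.2) = 5.931×10^-4 K/W
  R_aerogel blanket = (1/0.523 − 1/0.781)/(4πk) = 0.6316/(4π·0.0138) = 3.642 K/W
  R_expanded polystyrene = (1/0.781 − 1/1.25)/(4πk) = 0.4804/(4π·0.0318) = 1.202 K/W
  R_polyurethane foam = (1/1.25 − 1/1.47)/(4πk) = 0.1197/(4π·0.0247) = 0.3857 K/W
ΣR = 5.931×10^-4 + 3.642 + 1.202 + 0.3857 = 5.230 K/W
Q = ΔT/ΣR = (-177 °C − 23.4 °C)/5.230 = -38.3 W
(Negative Q ⇒ heat flows inward; heat gain = 38.3 W.)

Q = 38.3 W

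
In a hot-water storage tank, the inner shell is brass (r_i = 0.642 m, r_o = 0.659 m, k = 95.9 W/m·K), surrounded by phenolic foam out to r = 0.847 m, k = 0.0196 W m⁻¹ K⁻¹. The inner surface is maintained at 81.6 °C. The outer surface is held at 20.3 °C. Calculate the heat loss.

Q = 44.8 W

Resistance network (inner→outer):
  R_brass = (1/0.642 − 1/0.659)/(4πk) = 0.04018/(4π·95.9) = 3.334×10^-5 K/W
  R_phenolic foam = (1/0.659 − 1/0.847)/(4πk) = 0.3368/(4π·0.0196) = 1.367 K/W
ΣR = 3.334×10^-5 + 1.367 = 1.367 K/W
Q = ΔT/ΣR = (81.6 °C − 20.3 °C)/1.367 = 44.8 W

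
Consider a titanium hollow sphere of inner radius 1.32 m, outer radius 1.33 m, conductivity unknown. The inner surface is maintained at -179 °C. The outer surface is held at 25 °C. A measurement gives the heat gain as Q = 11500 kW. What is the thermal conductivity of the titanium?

k = 25.6 W/m·K

ΣR = ΔT/Q = |-179 − 25|/1.15×10^7 = 1.774×10^-5 K/W
(1/r₁−1/r₂)/(4πk) = 1.774×10^-5 ⇒ k = 0.005696/(4π·1.774×10^-5) = 25.6 W/m·K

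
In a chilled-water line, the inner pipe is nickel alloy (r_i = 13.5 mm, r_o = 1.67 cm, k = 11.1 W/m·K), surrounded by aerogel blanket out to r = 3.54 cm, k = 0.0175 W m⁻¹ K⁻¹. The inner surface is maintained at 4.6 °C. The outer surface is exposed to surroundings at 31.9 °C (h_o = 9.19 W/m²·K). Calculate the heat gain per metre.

Resistance network (inner→outer):
  R'_nickel alloy = ln(0.0167/0.0135)/(2πk) = 0.2127/(2π·11.1) = 0.003050 m·K/W
  R'_aerogel blanket = ln(0.0354/0.0167)/(2πk) = 0.7513/(2π·0.0175) = 6.833 m·K/W
  R'_conv,out = 1/(2πr h) = 1/(2π·0.0354·9.19) = 0.4892 m·K/W
ΣR = 0.003050 + 6.833 + 0.4892 = 7.325 m·K/W
Q' = ΔT/ΣR = (4.6 °C − 31.9 °C)/7.325 = -3.73 W/m
(Negative Q' ⇒ heat flows inward; heat gain = 3.73 W/m.)

Q' = 3.73 W/m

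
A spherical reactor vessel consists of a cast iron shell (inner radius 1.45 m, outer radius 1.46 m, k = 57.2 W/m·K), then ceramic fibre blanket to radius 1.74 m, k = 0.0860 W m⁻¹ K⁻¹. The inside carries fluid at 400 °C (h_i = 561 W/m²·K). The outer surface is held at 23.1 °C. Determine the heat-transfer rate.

Resistance network (inner→outer):
  R_conv,in = 1/(4πr²h) = 1/(4π·1.45²·561) = 6.747×10^-5 K/W
  R_cast iron = (1/1.45 − 1/1.46)/(4πk) = 0.004724/(4π·57.2) = 6.572×10^-6 K/W
  R_ceramic fibre blanket = (1/1.46 − 1/1.74)/(4πk) = 0.1102/(4π·0.0860) = 0.1020 K/W
ΣR = 6.747×10^-5 + 6.572×10^-6 + 0.1020 = 0.1021 K/W
Q = ΔT/ΣR = (400 °C − 23.1 °C)/0.1021 = 3690 W

Q = 3.69 kW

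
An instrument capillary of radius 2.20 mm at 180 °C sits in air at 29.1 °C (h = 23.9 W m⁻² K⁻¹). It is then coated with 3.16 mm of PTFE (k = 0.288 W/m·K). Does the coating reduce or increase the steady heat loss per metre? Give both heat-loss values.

Critical radius for a cylinder: r_cr = k/h = 0.0121 m = 1.21 cm.
Outer radius after coating: r₂ = 0.00220 + 0.00316 = 0.00536 m.
Since r₁ < r_cr and r₂ ≤ r_cr, the coating moves toward the maximum at r_cr — heat loss rises.
Bare: R = 1/(2πr₁h) = 3.027 m·K/W; Q = 150.9/3.027 = 49.9 W/m.
Coated: R = R_cond + R_conv = 1.735 m·K/W; Q = 150.9/1.735 = 87.0 W/m.

increases: 49.9 → 87.0 W/m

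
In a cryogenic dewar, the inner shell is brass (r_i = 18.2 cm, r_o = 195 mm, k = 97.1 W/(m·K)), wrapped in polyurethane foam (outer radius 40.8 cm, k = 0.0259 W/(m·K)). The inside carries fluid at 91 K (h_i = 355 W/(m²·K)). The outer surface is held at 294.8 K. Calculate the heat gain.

Resistance network (inner→outer):
  R_conv,in = 1/(4πr²h) = 1/(4π·0.182²·355) = 0.006767 K/W
  R_brass = (1/0.182 − 1/0.195)/(4πk) = 0.3663/(4π·97.1) = 3.002×10^-4 K/W
  R_polyurethane foam = (1/0.195 − 1/0.408)/(4πk) = 2.677/(4π·0.0259) = 8.226 K/W
ΣR = 0.006767 + 3.002×10^-4 + 8.226 = 8.233 K/W
Q = ΔT/ΣR = (91 K − 294.8 K)/8.233 = -24.8 W
(Negative Q ⇒ heat flows inward; heat gain = 24.8 W.)

Q = 24.8 W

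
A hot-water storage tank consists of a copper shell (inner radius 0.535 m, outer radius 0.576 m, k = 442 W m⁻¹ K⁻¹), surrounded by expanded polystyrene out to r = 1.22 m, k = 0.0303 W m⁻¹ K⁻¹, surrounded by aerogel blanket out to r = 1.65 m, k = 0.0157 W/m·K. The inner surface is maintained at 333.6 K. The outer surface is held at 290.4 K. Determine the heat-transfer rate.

Treat each layer as a resistance in series:
  R_copper = (1/0.535 − 1/0.576)/(4πk) = 0.1330/(4π·442) = 2.395×10^-5 K/W
  R_expanded polystyrene = (1/0.576 − 1/1.22)/(4πk) = 0.9164/(4π·0.0303) = 2.407 K/W
  R_aerogel blanket = (1/1.22 − 1/1.65)/(4πk) = 0.2136/(4π·0.0157) = 1.083 K/W
ΣR = 2.395×10^-5 + 2.407 + 1.083 = 3.490 K/W
Q = ΔT/ΣR = (333.6 K − 290.4 K)/3.490 = 12.4 W

Q = 12.4 W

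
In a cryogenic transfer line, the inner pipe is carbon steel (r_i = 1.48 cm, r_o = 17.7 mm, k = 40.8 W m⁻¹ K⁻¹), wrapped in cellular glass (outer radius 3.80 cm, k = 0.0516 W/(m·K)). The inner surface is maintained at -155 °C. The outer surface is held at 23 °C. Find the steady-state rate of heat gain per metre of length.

Q' = 75.5 W/m

Treat each layer as a resistance in series:
  R'_carbon steel = ln(0.0177/0.0148)/(2πk) = 0.1789/(2π·40.8) = 6.980×10^-4 m·K/W
  R'_cellular glass = ln(0.0380/0.0177)/(2πk) = 0.7640/(2π·0.0516) = 2.357 m·K/W
ΣR = 6.980×10^-4 + 2.357 = 2.358 m·K/W
Q' = ΔT/ΣR = (-155 °C − 23 °C)/2.358 = -75.5 W/m
(Negative Q' ⇒ heat flows inward; heat gain = 75.5 W/m.)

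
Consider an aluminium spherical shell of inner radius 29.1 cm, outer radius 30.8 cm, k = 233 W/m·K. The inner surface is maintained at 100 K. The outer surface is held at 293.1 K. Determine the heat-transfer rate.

Q = 4πk·ΔT/(1/r₁ − 1/r₂) = 4π × 233 × 193.1 / (1/0.291 − 1/0.308) = 2.98×10^6 W

Q = 2980 kW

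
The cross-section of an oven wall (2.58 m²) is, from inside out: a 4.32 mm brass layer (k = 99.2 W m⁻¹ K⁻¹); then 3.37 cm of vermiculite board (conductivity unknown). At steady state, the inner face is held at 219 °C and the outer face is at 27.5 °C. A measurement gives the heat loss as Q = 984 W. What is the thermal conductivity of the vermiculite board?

k = 0.0671 W/m·K

ΣR = ΔT/Q = |219 − 27.5|/984 = 0.1946 K/W
Known resistances:
  R_brass = L/(kA) = 0.00432/(99.2·2.58) = 1.688×10^-5 K/W
R_vermiculite board = ΣR − ΣR_known = 0.1946 − 1.688×10^-5 = 0.1946 K/W
L/(kA) = 0.1946 ⇒ k = 0.0337/(0.1946·2.58) = 0.0671 W/m·K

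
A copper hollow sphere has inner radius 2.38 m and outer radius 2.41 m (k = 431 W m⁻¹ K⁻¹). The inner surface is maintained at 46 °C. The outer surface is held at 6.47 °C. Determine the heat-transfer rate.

Q = 4.09×10^7 W

Q = 4πk·ΔT/(1/r₁ − 1/r₂) = 4π × 431 × 39.53 / (1/2.38 − 1/2.41) = 4.09×10^7 W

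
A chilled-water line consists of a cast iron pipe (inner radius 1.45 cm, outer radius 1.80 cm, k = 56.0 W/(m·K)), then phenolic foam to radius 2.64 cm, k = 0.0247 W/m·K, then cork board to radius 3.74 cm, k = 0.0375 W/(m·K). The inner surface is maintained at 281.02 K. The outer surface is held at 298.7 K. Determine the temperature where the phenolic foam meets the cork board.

Treat each layer as a resistance in series:
  R'_cast iron = ln(0.0180/0.0145)/(2πk) = 0.2162/(2π·56.0) = 6.145×10^-4 m·K/W
  R'_phenolic foam = ln(0.0264/0.0180)/(2πk) = 0.3830/(2π·0.0247) = 2.468 m·K/W
  R'_cork board = ln(0.0374/0.0264)/(2πk) = 0.3483/(2π·0.0375) = 1.478 m·K/W
ΣR = 6.145×10^-4 + 2.468 + 1.478 = 3.947 m·K/W
Q' = ΔT/ΣR = (281.02 K − 298.7 K)/3.947 = -4.479 W/m
From the inner boundary to the phenolic foam/cork board interface, ΣR_partial = 2.469 m·K/W.
T_interface = T_in − Q'·ΣR_partial = 281.02 K − (-4.479)(2.469) = 292.1 K

T = 292.1 K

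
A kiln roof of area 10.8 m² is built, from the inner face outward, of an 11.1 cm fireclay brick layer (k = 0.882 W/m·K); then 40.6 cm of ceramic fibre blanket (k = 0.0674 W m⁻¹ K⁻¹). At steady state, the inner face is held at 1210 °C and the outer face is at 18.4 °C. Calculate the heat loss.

Series thermal resistances, inner to outer:
  R_fireclay brick = L/(kA) = 0.111/(0.882·10.8) = 0.01165 K/W
  R_ceramic fibre blanket = L/(kA) = 0.406/(0.0674·10.8) = 0.5578 K/W
ΣR = 0.01165 + 0.5578 = 0.5695 K/W
Q = ΔT/ΣR = (1210 °C − 18.4 °C)/0.5695 = 2090 W

Q = 2.09 kW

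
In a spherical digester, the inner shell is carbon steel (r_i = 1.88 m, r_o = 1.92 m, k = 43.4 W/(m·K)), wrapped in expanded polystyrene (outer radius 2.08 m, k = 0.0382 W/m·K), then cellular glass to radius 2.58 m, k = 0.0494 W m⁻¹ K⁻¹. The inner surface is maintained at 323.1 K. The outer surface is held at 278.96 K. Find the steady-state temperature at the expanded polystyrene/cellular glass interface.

Treat each layer as a resistance in series:
  R_carbon steel = (1/1.88 − 1/1.92)/(4πk) = 0.01108/(4π·43.4) = 2.032×10^-5 K/W
  R_expanded polystyrene = (1/1.92 − 1/2.08)/(4πk) = 0.04006/(4π·0.0382) = 0.08346 K/W
  R_cellular glass = (1/2.08 − 1/2.58)/(4πk) = 0.09317/(4π·0.0494) = 0.1501 K/W
ΣR = 2.032×10^-5 + 0.08346 + 0.1501 = 0.2336 K/W
Q = ΔT/ΣR = (323.1 K − 278.96 K)/0.2336 = 189.0 W
From the inner boundary to the expanded polystyrene/cellular glass interface, ΣR_partial = 0.08348 K/W.
T_interface = T_in − Q·ΣR_partial = 323.1 K − (189.0)(0.08348) = 307.3 K

T = 307.3 K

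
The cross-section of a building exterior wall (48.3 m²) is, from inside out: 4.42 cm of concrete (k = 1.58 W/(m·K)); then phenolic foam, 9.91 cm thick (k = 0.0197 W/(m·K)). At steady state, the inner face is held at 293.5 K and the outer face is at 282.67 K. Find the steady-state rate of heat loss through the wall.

Treat each layer as a resistance in series:
  R_concrete = L/(kA) = 0.0442/(1.58·48.3) = 5.792×10^-4 K/W
  R_phenolic foam = L/(kA) = 0.0991/(0.0197·48.3) = 0.1042 K/W
ΣR = 5.792×10^-4 + 0.1042 = 0.1048 K/W
Q = ΔT/ΣR = (293.5 K − 282.67 K)/0.1048 = 103 W

Q = 103 W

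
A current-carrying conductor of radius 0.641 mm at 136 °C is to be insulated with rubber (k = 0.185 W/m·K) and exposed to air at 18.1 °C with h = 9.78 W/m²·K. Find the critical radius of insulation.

For a cylinder, r_cr = k_ins/h = 0.185/9.78 = 0.0189 m = 1.89 cm

r_cr = 1.89 cm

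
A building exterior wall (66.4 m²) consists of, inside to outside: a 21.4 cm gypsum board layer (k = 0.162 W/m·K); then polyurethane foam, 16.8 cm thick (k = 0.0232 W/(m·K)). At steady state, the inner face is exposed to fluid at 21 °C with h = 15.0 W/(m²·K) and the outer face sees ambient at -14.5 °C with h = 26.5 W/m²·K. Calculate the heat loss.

Q = 272 W

Treat each layer as a resistance in series:
  R_conv,in = 1/(hA) = 1/(15.0·66.4) = 0.001004 K/W
  R_gypsum board = L/(kA) = 0.214/(0.162·66.4) = 0.01989 K/W
  R_polyurethane foam = L/(kA) = 0.168/(0.0232·66.4) = 0.1091 K/W
  R_conv,out = 1/(hA) = 1/(26.5·66.4) = 5.683×10^-4 K/W
ΣR = 0.001004 + 0.01989 + 0.1091 + 5.683×10^-4 = 0.1306 K/W
Q = ΔT/ΣR = (21 °C − -14.5 °C)/0.1306 = 272 W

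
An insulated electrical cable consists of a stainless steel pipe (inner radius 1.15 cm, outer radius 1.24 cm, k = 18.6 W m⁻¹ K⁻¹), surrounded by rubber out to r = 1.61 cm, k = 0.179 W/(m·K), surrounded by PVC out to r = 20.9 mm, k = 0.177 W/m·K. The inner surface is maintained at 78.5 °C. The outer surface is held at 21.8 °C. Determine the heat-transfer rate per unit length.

Series thermal resistances, inner to outer:
  R'_stainless steel = ln(0.0124/0.0115)/(2πk) = 0.07535/(2π·18.6) = 6.447×10^-4 m·K/W
  R'_rubber = ln(0.0161/0.0124)/(2πk) = 0.2611/(2π·0.179) = 0.2322 m·K/W
  R'_PVC = ln(0.0209/0.0161)/(2πk) = 0.2609/(2π·0.177) = 0.2346 m·K/W
ΣR = 6.447×10^-4 + 0.2322 + 0.2346 = 0.4674 m·K/W
Q' = ΔT/ΣR = (78.5 °C − 21.8 °C)/0.4674 = 121 W/m

Q' = 121 W/m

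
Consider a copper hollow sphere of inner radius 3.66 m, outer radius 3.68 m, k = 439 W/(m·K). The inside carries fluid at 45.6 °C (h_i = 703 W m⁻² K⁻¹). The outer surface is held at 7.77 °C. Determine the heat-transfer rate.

Q = 4340 kW

Resistance network (inner→outer):
  R_conv,in = 1/(4πr²h) = 1/(4π·3.66²·703) = 8.450×10^-6 K/W
  R_copper = (1/3.66 − 1/3.68)/(4πk) = 0.001485/(4π·439) = 2.692×10^-7 K/W
ΣR = 8.450×10^-6 + 2.692×10^-7 = 8.719×10^-6 K/W
Q = ΔT/ΣR = (45.6 °C − 7.77 °C)/8.719×10^-6 = 4.34×10^6 W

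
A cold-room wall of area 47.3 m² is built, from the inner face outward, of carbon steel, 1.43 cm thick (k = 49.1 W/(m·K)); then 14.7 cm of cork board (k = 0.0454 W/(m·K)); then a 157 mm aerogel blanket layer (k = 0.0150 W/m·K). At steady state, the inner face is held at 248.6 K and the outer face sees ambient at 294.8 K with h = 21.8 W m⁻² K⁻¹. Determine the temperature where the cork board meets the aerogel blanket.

T = 259.5 K

Resistance network (inner→outer):
  R_carbon steel = L/(kA) = 0.0143/(49.1·47.3) = 6.157×10^-6 K/W
  R_cork board = L/(kA) = 0.147/(0.0454·47.3) = 0.06845 K/W
  R_aerogel blanket = L/(kA) = 0.157/(0.0150·47.3) = 0.2213 K/W
  R_conv,out = 1/(hA) = 1/(21.8·47.3) = 9.698×10^-4 K/W
ΣR = 6.157×10^-6 + 0.06845 + 0.2213 + 9.698×10^-4 = 0.2907 K/W
Q = ΔT/ΣR = (248.6 K − 294.8 K)/0.2907 = -158.9 W
From the inner boundary to the cork board/aerogel blanket interface, ΣR_partial = 0.06846 K/W.
T_interface = T_in − Q·ΣR_partial = 248.6 K − (-158.9)(0.06846) = 259.5 K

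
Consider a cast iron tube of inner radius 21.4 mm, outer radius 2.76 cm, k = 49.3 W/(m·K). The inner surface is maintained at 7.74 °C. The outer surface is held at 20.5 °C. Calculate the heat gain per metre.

Q' = 2πk·ΔT/ln(r₂/r₁) = 2π × 49.3 × 12.76 / ln(0.0276/0.0214) = 15500 W/m

Q' = 15500 W/m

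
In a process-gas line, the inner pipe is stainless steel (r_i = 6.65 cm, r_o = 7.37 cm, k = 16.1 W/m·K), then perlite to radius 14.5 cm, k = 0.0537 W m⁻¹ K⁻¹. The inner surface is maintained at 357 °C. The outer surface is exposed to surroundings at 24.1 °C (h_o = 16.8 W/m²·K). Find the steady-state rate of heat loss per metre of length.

Q' = 161 W/m

Series thermal resistances, inner to outer:
  R'_stainless steel = ln(0.0737/0.0665)/(2πk) = 0.1028/(2π·16.1) = 0.001016 m·K/W
  R'_perlite = ln(0.145/0.0737)/(2πk) = 0.6767/(2π·0.0537) = 2.006 m·K/W
  R'_conv,out = 1/(2πr h) = 1/(2π·0.145·16.8) = 0.06533 m·K/W
ΣR = 0.001016 + 2.006 + 0.06533 = 2.072 m·K/W
Q' = ΔT/ΣR = (357 °C − 24.1 °C)/2.072 = 161 W/m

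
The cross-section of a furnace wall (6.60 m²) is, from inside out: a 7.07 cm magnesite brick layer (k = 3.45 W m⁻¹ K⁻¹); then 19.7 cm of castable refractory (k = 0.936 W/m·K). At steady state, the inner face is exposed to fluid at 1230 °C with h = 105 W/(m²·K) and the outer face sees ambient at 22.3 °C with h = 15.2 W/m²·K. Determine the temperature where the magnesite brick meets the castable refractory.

Series thermal resistances, inner to outer:
  R_conv,in = 1/(hA) = 1/(105·6.60) = 0.001443 K/W
  R_magnesite brick = L/(kA) = 0.0707/(3.45·6.60) = 0.003105 K/W
  R_castable refractory = L/(kA) = 0.197/(0.936·6.60) = 0.03189 K/W
  R_conv,out = 1/(hA) = 1/(15.2·6.60) = 0.009968 K/W
ΣR = 0.001443 + 0.003105 + 0.03189 + 0.009968 = 0.04641 K/W
Q = ΔT/ΣR = (1230 °C − 22.3 °C)/0.04641 = 26020 W
From the inner boundary to the magnesite brick/castable refractory interface, ΣR_partial = 0.004548 K/W.
T_interface = T_in − Q·ΣR_partial = 1230 °C − (26020)(0.004548) = 1112 °C

T = 1112 °C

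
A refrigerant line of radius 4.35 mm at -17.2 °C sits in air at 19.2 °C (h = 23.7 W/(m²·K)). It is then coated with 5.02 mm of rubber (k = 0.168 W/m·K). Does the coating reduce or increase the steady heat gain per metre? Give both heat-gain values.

increases: 23.6 → 25.2 W/m

Critical radius for a cylinder: r_cr = k/h = 0.00709 m = 0.709 cm.
Outer radius after coating: r₂ = 0.00435 + 0.00502 = 0.00937 m.
r₁ < r_cr < r₂: heat gain rises to a maximum at r_cr then falls. Whether the coating helps depends on whether Q(r₂) has dropped back below Q(r₁).
Bare: R = 1/(2πr₁h) = 1.544 m·K/W; Q = 36.4/1.544 = 23.6 W/m.
Coated: R = R_cond + R_conv = 1.444 m·K/W; Q = 36.4/1.444 = 25.2 W/m.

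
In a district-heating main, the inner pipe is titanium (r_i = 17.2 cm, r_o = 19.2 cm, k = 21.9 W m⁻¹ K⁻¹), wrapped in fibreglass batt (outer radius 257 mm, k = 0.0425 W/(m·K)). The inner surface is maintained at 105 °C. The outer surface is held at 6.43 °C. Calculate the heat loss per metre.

Q' = 90.2 W/m

Treat each layer as a resistance in series:
  R'_titanium = ln(0.192/0.172)/(2πk) = 0.1100/(2π·21.9) = 7.994×10^-4 m·K/W
  R'_fibreglass batt = ln(0.257/0.192)/(2πk) = 0.2916/(2π·0.0425) = 1.092 m·K/W
ΣR = 7.994×10^-4 + 1.092 = 1.093 m·K/W
Q' = ΔT/ΣR = (105 °C − 6.43 °C)/1.093 = 90.2 W/m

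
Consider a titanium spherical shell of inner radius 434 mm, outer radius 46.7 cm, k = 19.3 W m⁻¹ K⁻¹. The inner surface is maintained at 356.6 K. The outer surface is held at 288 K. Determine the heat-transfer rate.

Q = 4πk·ΔT/(1/r₁ − 1/r₂) = 4π × 19.3 × 68.6 / (1/0.434 − 1/0.467) = 1.02×10^5 W

Q = 1.02×10^5 W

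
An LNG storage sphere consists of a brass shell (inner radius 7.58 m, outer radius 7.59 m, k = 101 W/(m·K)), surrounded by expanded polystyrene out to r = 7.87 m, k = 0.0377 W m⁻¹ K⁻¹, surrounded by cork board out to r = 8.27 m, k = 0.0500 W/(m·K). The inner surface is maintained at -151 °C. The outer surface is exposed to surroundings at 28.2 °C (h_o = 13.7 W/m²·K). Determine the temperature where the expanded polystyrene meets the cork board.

Treat each layer as a resistance in series:
  R_brass = (1/7.58 − 1/7.59)/(4πk) = 1.738×10^-4/(4π·101) = 1.369×10^-7 K/W
  R_expanded polystyrene = (1/7.59 − 1/7.87)/(4πk) = 0.004688/(4π·0.0377) = 0.009894 K/W
  R_cork board = (1/7.87 − 1/8.27)/(4πk) = 0.006146/(4π·0.0500) = 0.009781 K/W
  R_conv,out = 1/(4πr²h) = 1/(4π·8.27²·13.7) = 8.493×10^-5 K/W
ΣR = 1.369×10^-7 + 0.009894 + 0.009781 + 8.493×10^-5 = 0.01976 K/W
Q = ΔT/ΣR = (-151 °C − 28.2 °C)/0.01976 = -9069 W
From the inner boundary to the expanded polystyrene/cork board interface, ΣR_partial = 0.009894 K/W.
T_interface = T_in − Q·ΣR_partial = -151 °C − (-9069)(0.009894) = -61.3 °C

T = -61.3 °C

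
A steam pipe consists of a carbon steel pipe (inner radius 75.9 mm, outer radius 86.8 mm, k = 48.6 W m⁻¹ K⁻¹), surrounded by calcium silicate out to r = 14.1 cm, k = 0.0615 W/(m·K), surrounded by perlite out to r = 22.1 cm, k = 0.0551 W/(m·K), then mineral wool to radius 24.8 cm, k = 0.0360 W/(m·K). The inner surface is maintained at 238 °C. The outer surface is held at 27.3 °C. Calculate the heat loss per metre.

Resistance network (inner→outer):
  R'_carbon steel = ln(0.0868/0.0759)/(2πk) = 0.1342/(2π·48.6) = 4.394×10^-4 m·K/W
  R'_calcium silicate = ln(0.141/0.0868)/(2πk) = 0.4852/(2π·0.0615) = 1.256 m·K/W
  R'_perlite = ln(0.221/0.141)/(2πk) = 0.4494/(2π·0.0551) = 1.298 m·K/W
  R'_mineral wool = ln(0.248/0.221)/(2πk) = 0.1153/(2π·0.0360) = 0.5096 m·K/W
ΣR = 4.394×10^-4 + 1.256 + 1.298 + 0.5096 = 3.064 m·K/W
Q' = ΔT/ΣR = (238 °C − 27.3 °C)/3.064 = 68.8 W/m

Q' = 68.8 W/m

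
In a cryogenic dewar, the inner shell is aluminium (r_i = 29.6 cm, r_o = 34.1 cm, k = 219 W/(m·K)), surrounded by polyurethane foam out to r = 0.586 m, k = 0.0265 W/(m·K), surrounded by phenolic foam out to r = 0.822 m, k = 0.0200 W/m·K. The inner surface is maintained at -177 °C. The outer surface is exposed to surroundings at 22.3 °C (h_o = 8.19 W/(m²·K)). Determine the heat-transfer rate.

Series thermal resistances, inner to outer:
  R_aluminium = (1/0.296 − 1/0.341)/(4πk) = 0.4458/(4π·219) = 1.620×10^-4 K/W
  R_polyurethane foam = (1/0.341 − 1/0.586)/(4πk) = 1.226/(4π·0.0265) = 3.682 K/W
  R_phenolic foam = (1/0.586 − 1/0.822)/(4πk) = 0.4899/(4π·0.0200) = 1.949 K/W
  R_conv,out = 1/(4πr²h) = 1/(4π·0.822²·8.19) = 0.01438 K/W
ΣR = 1.620×10^-4 + 3.682 + 1.949 + 0.01438 = 5.646 K/W
Q = ΔT/ΣR = (-177 °C − 22.3 °C)/5.646 = -35.3 W
(Negative Q ⇒ heat flows inward; heat gain = 35.3 W.)

Q = 35.3 W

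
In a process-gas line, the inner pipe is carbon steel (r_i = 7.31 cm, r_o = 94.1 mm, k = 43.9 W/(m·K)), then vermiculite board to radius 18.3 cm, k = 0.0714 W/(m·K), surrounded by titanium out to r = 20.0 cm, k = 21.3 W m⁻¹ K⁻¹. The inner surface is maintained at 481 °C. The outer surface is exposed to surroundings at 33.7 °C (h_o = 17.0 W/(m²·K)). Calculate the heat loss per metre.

Series thermal resistances, inner to outer:
  R'_carbon steel = ln(0.0941/0.0731)/(2πk) = 0.2525/(2π·43.9) = 9.155×10^-4 m·K/W
  R'_vermiculite board = ln(0.183/0.0941)/(2πk) = 0.6651/(2π·0.0714) = 1.483 m·K/W
  R'_titanium = ln(0.200/0.183)/(2πk) = 0.08883/(2π·21.3) = 6.638×10^-4 m·K/W
  R'_conv,out = 1/(2πr h) = 1/(2π·0.200·17.0) = 0.04681 m·K/W
ΣR = 9.155×10^-4 + 1.483 + 6.638×10^-4 + 0.04681 = 1.531 m·K/W
Q' = ΔT/ΣR = (481 °C − 33.7 °C)/1.531 = 292 W/m

Q' = 292 W/m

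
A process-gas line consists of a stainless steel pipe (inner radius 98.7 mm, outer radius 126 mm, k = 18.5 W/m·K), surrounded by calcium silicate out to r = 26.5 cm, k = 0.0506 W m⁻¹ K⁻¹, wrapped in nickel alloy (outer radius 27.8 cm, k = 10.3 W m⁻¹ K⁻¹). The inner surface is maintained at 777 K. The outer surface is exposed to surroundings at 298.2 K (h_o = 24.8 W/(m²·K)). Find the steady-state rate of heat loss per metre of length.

Q' = 203 W/m

Resistance network (inner→outer):
  R'_stainless steel = ln(0.126/0.0987)/(2πk) = 0.2442/(2π·18.5) = 0.002101 m·K/W
  R'_calcium silicate = ln(0.265/0.126)/(2πk) = 0.7434/(2π·0.0506) = 2.338 m·K/W
  R'_nickel alloy = ln(0.278/0.265)/(2πk) = 0.04789/(2π·10.3) = 7.400×10^-4 m·K/W
  R'_conv,out = 1/(2πr h) = 1/(2π·0.278·24.8) = 0.02308 m·K/W
ΣR = 0.002101 + 2.338 + 7.400×10^-4 + 0.02308 = 2.364 m·K/W
Q' = ΔT/ΣR = (777 K − 298.2 K)/2.364 = 203 W/m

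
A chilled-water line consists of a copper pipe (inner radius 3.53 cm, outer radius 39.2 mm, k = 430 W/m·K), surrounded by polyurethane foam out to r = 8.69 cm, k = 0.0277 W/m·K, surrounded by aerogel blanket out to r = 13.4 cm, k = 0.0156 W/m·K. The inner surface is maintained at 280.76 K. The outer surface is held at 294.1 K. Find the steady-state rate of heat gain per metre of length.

Q' = 1.48 W/m

Series thermal resistances, inner to outer:
  R'_copper = ln(0.0392/0.0353)/(2πk) = 0.1048/(2π·430) = 3.879×10^-5 m·K/W
  R'_polyurethane foam = ln(0.0869/0.0392)/(2πk) = 0.7961/(2π·0.0277) = 4.574 m·K/W
  R'_aerogel blanket = ln(0.134/0.0869)/(2πk) = 0.4331/(2π·0.0156) = 4.418 m·K/W
ΣR = 3.879×10^-5 + 4.574 + 4.418 = 8.992 m·K/W
Q' = ΔT/ΣR = (280.76 K − 294.1 K)/8.992 = -1.48 W/m
(Negative Q' ⇒ heat flows inward; heat gain = 1.48 W/m.)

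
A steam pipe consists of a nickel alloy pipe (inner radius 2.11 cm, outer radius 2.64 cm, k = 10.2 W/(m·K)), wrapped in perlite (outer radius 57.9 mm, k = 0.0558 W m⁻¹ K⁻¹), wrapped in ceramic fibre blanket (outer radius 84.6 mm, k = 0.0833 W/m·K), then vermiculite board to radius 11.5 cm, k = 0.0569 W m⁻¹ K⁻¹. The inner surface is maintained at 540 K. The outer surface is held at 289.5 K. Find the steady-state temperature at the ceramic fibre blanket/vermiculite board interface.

T = 345.7 K

Series thermal resistances, inner to outer:
  R'_nickel alloy = ln(0.0264/0.0211)/(2πk) = 0.2241/(2π·10.2) = 0.003497 m·K/W
  R'_perlite = ln(0.0579/0.0264)/(2πk) = 0.7854/(2π·0.0558) = 2.240 m·K/W
  R'_ceramic fibre blanket = ln(0.0846/0.0579)/(2πk) = 0.3792/(2π·0.0833) = 0.7245 m·K/W
  R'_vermiculite board = ln(0.115/0.0846)/(2πk) = 0.3070/(2π·0.0569) = 0.8587 m·K/W
ΣR = 0.003497 + 2.240 + 0.7245 + 0.8587 = 3.827 m·K/W
Q' = ΔT/ΣR = (540 K − 289.5 K)/3.827 = 65.46 W/m
From the inner boundary to the ceramic fibre blanket/vermiculite board interface, ΣR_partial = 2.968 m·K/W.
T_interface = T_in − Q'·ΣR_partial = 540 K − (65.46)(2.968) = 345.7 K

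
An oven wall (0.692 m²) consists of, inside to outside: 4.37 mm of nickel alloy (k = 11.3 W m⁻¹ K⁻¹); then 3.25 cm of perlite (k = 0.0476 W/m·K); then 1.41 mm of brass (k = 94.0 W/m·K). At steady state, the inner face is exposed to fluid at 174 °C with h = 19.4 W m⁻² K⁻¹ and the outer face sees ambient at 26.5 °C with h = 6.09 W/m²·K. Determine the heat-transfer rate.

Q = 114 W

Resistance network (inner→outer):
  R_conv,in = 1/(hA) = 1/(19.4·0.692) = 0.07449 K/W
  R_nickel alloy = L/(kA) = 0.00437/(11.3·0.692) = 5.589×10^-4 K/W
  R_perlite = L/(kA) = 0.0325/(0.0476·0.692) = 0.9867 K/W
  R_brass = L/(kA) = 0.00141/(94.0·0.692) = 2.168×10^-5 K/W
  R_conv,out = 1/(hA) = 1/(6.09·0.692) = 0.2373 K/W
ΣR = 0.07449 + 5.589×10^-4 + 0.9867 + 2.168×10^-5 + 0.2373 = 1.299 K/W
Q = ΔT/ΣR = (174 °C − 26.5 °C)/1.299 = 114 W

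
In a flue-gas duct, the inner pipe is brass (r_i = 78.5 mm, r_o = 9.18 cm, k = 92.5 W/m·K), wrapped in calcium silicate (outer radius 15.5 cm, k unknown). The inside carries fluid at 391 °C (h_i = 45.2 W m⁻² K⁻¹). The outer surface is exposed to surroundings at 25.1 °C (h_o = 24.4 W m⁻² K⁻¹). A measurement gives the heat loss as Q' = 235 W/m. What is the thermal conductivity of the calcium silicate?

k = 0.0567 W/m·K

ΣR = ΔT/Q' = |391 − 25.1|/235 = 1.557 m·K/W
Known resistances:
  R'_conv,in = 1/(2πr h) = 1/(2π·0.0785·45.2) = 0.04486 m·K/W
  R'_brass = ln(0.0918/0.0785)/(2πk) = 0.1565/(2π·92.5) = 2.693×10^-4 m·K/W
  R'_conv,out = 1/(2πr h) = 1/(2π·0.155·24.4) = 0.04208 m·K/W
R_calcium silicate = ΣR − ΣR_known = 1.557 − 0.08721 = 1.470 m·K/W
ln(r₂/r₁)/(2πk) = 1.470 ⇒ k = 0.5238/(2π·1.470) = 0.0567 W/m·K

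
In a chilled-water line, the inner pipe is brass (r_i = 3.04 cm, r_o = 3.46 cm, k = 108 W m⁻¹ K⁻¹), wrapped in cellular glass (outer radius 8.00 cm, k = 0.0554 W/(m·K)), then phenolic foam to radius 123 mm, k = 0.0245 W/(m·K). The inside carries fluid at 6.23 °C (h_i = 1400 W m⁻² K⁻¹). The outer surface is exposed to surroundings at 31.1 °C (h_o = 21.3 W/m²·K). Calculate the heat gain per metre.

Treat each layer as a resistance in series:
  R'_conv,in = 1/(2πr h) = 1/(2π·0.0304·1400) = 0.003740 m·K/W
  R'_brass = ln(0.0346/0.0304)/(2πk) = 0.1294/(2π·108) = 1.907×10^-4 m·K/W
  R'_cellular glass = ln(0.0800/0.0346)/(2πk) = 0.8382/(2π·0.0554) = 2.408 m·K/W
  R'_phenolic foam = ln(0.123/0.0800)/(2πk) = 0.4302/(2π·0.0245) = 2.794 m·K/W
  R'_conv,out = 1/(2πr h) = 1/(2π·0.123·21.3) = 0.06075 m·K/W
ΣR = 0.003740 + 1.907×10^-4 + 2.408 + 2.794 + 0.06075 = 5.267 m·K/W
Q' = ΔT/ΣR = (6.23 °C − 31.1 °C)/5.267 = -4.72 W/m
(Negative Q' ⇒ heat flows inward; heat gain = 4.72 W/m.)

Q' = 4.72 W/m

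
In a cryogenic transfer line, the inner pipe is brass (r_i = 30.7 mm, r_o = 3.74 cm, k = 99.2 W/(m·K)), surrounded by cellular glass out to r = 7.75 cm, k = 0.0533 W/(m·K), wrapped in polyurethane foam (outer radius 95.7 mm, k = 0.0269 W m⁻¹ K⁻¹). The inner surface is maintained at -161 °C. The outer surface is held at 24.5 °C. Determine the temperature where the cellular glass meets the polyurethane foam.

T = -43.1 °C

Resistance network (inner→outer):
  R'_brass = ln(0.0374/0.0307)/(2πk) = 0.1974/(2π·99.2) = 3.167×10^-4 m·K/W
  R'_cellular glass = ln(0.0775/0.0374)/(2πk) = 0.7286/(2π·0.0533) = 2.176 m·K/W
  R'_polyurethane foam = ln(0.0957/0.0775)/(2πk) = 0.2109/(2π·0.0269) = 1.248 m·K/W
ΣR = 3.167×10^-4 + 2.176 + 1.248 = 3.424 m·K/W
Q' = ΔT/ΣR = (-161 °C − 24.5 °C)/3.424 = -54.18 W/m
From the inner boundary to the cellular glass/polyurethane foam interface, ΣR_partial = 2.176 m·K/W.
T_interface = T_in − Q'·ΣR_partial = -161 °C − (-54.18)(2.176) = -43.1 °C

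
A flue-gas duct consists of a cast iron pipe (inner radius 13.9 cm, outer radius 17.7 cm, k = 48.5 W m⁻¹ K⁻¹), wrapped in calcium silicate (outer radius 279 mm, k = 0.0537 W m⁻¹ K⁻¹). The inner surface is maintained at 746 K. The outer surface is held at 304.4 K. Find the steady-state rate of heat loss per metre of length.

Q' = 327 W/m

Series thermal resistances, inner to outer:
  R'_cast iron = ln(0.177/0.139)/(2πk) = 0.2417/(2π·48.5) = 7.931×10^-4 m·K/W
  R'_calcium silicate = ln(0.279/0.177)/(2πk) = 0.4551/(2π·0.0537) = 1.349 m·K/W
ΣR = 7.931×10^-4 + 1.349 = 1.350 m·K/W
Q' = ΔT/ΣR = (746 K − 304.4 K)/1.350 = 327 W/m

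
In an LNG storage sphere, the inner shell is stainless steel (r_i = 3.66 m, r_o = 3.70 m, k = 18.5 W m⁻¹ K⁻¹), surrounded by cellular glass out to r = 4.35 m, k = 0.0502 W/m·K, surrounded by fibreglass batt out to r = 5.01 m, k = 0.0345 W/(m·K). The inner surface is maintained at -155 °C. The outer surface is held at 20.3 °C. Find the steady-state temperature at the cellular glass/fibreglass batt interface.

T = -71.2 °C

Treat each layer as a resistance in series:
  R_stainless steel = (1/3.66 − 1/3.70)/(4πk) = 0.002954/(4π·18.5) = 1.271×10^-5 K/W
  R_cellular glass = (1/3.70 − 1/4.35)/(4πk) = 0.04039/(4π·0.0502) = 0.06402 K/W
  R_fibreglass batt = (1/4.35 − 1/5.01)/(4πk) = 0.03028/(4π·0.0345) = 0.06985 K/W
ΣR = 1.271×10^-5 + 0.06402 + 0.06985 = 0.1339 K/W
Q = ΔT/ΣR = (-155 °C − 20.3 °C)/0.1339 = -1309 W
From the inner boundary to the cellular glass/fibreglass batt interface, ΣR_partial = 0.06403 K/W.
T_interface = T_in − Q·ΣR_partial = -155 °C − (-1309)(0.06403) = -71.2 °C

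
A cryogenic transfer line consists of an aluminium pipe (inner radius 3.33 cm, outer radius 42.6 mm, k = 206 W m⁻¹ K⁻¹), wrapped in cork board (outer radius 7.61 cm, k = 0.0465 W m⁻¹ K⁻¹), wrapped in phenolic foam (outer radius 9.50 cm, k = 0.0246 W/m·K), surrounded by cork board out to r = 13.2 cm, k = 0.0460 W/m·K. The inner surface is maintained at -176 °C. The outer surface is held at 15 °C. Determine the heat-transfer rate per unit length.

Treat each layer as a resistance in series:
  R'_aluminium = ln(0.0426/0.0333)/(2πk) = 0.2463/(2π·206) = 1.903×10^-4 m·K/W
  R'_cork board = ln(0.0761/0.0426)/(2πk) = 0.5802/(2π·0.0465) = 1.986 m·K/W
  R'_phenolic foam = ln(0.0950/0.0761)/(2πk) = 0.2218/(2π·0.0246) = 1.435 m·K/W
  R'_cork board = ln(0.132/0.0950)/(2πk) = 0.3289/(2π·0.0460) = 1.138 m·K/W
ΣR = 1.903×10^-4 + 1.986 + 1.435 + 1.138 = 4.559 m·K/W
Q' = ΔT/ΣR = (-176 °C − 15 °C)/4.559 = -41.9 W/m
(Negative Q' ⇒ heat flows inward; heat gain = 41.9 W/m.)

Q' = 41.9 W/m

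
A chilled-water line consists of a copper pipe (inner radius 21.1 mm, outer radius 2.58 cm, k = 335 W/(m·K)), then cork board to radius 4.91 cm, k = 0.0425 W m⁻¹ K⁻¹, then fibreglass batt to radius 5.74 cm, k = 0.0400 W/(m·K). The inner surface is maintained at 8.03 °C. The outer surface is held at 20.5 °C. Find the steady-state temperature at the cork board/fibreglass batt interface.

T = 17.9 °C

Series thermal resistances, inner to outer:
  R'_copper = ln(0.0258/0.0211)/(2πk) = 0.2011/(2π·335) = 9.554×10^-5 m·K/W
  R'_cork board = ln(0.0491/0.0258)/(2πk) = 0.6435/(2π·0.0425) = 2.410 m·K/W
  R'_fibreglass batt = ln(0.0574/0.0491)/(2πk) = 0.1562/(2π·0.0400) = 0.6214 m·K/W
ΣR = 9.554×10^-5 + 2.410 + 0.6214 = 3.031 m·K/W
Q' = ΔT/ΣR = (8.03 °C − 20.5 °C)/3.031 = -4.114 W/m
From the inner boundary to the cork board/fibreglass batt interface, ΣR_partial = 2.410 m·K/W.
T_interface = T_in − Q'·ΣR_partial = 8.03 °C − (-4.114)(2.410) = 17.9 °C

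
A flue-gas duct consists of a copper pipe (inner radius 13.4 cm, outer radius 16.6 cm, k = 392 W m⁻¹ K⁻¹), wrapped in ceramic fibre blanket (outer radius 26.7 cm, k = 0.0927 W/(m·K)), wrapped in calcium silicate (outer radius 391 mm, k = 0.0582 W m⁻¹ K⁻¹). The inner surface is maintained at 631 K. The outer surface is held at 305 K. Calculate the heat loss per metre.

Q' = 175 W/m

Resistance network (inner→outer):
  R'_copper = ln(0.166/0.134)/(2πk) = 0.2141/(2π·392) = 8.695×10^-5 m·K/W
  R'_ceramic fibre blanket = ln(0.267/0.166)/(2πk) = 0.4753/(2π·0.0927) = 0.8160 m·K/W
  R'_calcium silicate = ln(0.391/0.267)/(2πk) = 0.3815/(2π·0.0582) = 1.043 m·K/W
ΣR = 8.695×10^-5 + 0.8160 + 1.043 = 1.859 m·K/W
Q' = ΔT/ΣR = (631 K − 305 K)/1.859 = 175 W/m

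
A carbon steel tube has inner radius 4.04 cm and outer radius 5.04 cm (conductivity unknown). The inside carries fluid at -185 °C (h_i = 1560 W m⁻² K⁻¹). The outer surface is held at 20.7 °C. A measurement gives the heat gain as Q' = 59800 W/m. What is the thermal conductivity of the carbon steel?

ΣR = ΔT/Q' = |-185 − 20.7|/59800 = 0.003440 m·K/W
Known resistances:
  R'_conv,in = 1/(2πr h) = 1/(2π·0.0404·1560) = 0.002525 m·K/W
R_carbon steel = ΣR − ΣR_known = 0.003440 − 0.002525 = 9.150×10^-4 m·K/W
ln(r₂/r₁)/(2πk) = 9.150×10^-4 ⇒ k = 0.2212/(2π·9.150×10^-4) = 38.5 W/m·K

k = 38.5 W/m·K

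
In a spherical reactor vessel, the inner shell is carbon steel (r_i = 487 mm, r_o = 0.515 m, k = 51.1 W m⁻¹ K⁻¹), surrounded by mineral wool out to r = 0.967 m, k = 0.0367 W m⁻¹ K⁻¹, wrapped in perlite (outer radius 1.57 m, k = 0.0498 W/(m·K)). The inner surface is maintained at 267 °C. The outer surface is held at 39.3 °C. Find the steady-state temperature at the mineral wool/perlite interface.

Series thermal resistances, inner to outer:
  R_carbon steel = (1/0.487 − 1/0.515)/(4πk) = 0.1116/(4π·51.1) = 1.739×10^-4 K/W
  R_mineral wool = (1/0.515 − 1/0.967)/(4πk) = 0.9076/(4π·0.0367) = 1.968 K/W
  R_perlite = (1/0.967 − 1/1.57)/(4πk) = 0.3972/(4π·0.0498) = 0.6347 K/W
ΣR = 1.739×10^-4 + 1.968 + 0.6347 = 2.603 K/W
Q = ΔT/ΣR = (267 °C − 39.3 °C)/2.603 = 87.48 W
From the inner boundary to the mineral wool/perlite interface, ΣR_partial = 1.968 K/W.
T_interface = T_in − Q·ΣR_partial = 267 °C − (87.48)(1.968) = 94.8 °C

T = 94.8 °C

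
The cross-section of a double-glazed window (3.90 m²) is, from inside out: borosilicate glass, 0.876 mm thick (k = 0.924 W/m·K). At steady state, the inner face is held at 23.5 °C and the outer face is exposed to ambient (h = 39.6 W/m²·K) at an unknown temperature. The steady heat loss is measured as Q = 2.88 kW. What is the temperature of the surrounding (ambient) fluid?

Sum the resistances:
  R_borosilicate glass = L/(kA) = 8.76×10^-4/(0.924·3.90) = 2.431×10^-4 K/W
  R_conv,out = 1/(hA) = 1/(39.6·3.90) = 0.006475 K/W
ΣR = 0.006718 K/W
ΔT = Q·ΣR = 2880 × 0.006718 = 19.35 K
Heat flows outward, so T_out = T_in − ΔT = 23.5 − 19.35 = 4.15 °C

T_out = 4.15 °C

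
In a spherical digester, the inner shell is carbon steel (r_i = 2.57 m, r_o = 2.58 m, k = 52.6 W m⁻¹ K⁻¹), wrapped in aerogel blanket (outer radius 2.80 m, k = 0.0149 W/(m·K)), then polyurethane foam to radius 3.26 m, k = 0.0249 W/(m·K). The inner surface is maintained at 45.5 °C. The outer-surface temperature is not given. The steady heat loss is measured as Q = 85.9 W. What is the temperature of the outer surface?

Sum the resistances:
  R_carbon steel = (1/2.57 − 1/2.58)/(4πk) = 0.001508/(4π·52.6) = 2.282×10^-6 K/W
  R_aerogel blanket = (1/2.58 − 1/2.80)/(4πk) = 0.03045/(4π·0.0149) = 0.1626 K/W
  R_polyurethane foam = (1/2.80 − 1/3.26)/(4πk) = 0.05039/(4π·0.0249) = 0.1611 K/W
ΣR = 0.3237 K/W
ΔT = Q·ΣR = 85.9 × 0.3237 = 27.81 K
Heat flows outward, so T_out = T_in − ΔT = 45.5 − 27.81 = 17.7 °C

T_out = 17.7 °C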